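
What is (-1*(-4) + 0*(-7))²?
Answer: 16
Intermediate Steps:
(-1*(-4) + 0*(-7))² = (4 + 0)² = 4² = 16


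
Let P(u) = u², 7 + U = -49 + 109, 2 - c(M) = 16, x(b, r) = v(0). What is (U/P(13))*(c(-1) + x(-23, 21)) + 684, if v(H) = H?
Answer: 114854/169 ≈ 679.61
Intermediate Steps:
x(b, r) = 0
c(M) = -14 (c(M) = 2 - 1*16 = 2 - 16 = -14)
U = 53 (U = -7 + (-49 + 109) = -7 + 60 = 53)
(U/P(13))*(c(-1) + x(-23, 21)) + 684 = (53/(13²))*(-14 + 0) + 684 = (53/169)*(-14) + 684 = -742/169 + 684 = 114854/169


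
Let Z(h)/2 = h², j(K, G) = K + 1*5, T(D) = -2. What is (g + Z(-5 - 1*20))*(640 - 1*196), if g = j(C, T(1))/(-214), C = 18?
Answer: 59379894/107 ≈ 5.5495e+5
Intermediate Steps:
j(K, G) = 5 + K (j(K, G) = K + 5 = 5 + K)
Z(h) = 2*h²
g = -23/214 (g = (5 + 18)/(-214) = 23*(-1/214) = -23/214 ≈ -0.10748)
(g + Z(-5 - 1*20))*(640 - 1*196) = (-23/214 + 2*(-5 - 1*20)²)*(640 - 1*196) = (-23/214 + 2*(-5 - 20)²)*(640 - 196) = (-23/214 + 2*(-25)²)*444 = (-23/214 + 2*625)*444 = (-23/214 + 1250)*444 = (267477/214)*444 = 59379894/107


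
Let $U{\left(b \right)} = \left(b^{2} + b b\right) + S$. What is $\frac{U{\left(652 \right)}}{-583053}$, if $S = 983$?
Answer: $- \frac{851191}{583053} \approx -1.4599$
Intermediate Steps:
$U{\left(b \right)} = 983 + 2 b^{2}$ ($U{\left(b \right)} = \left(b^{2} + b b\right) + 983 = \left(b^{2} + b^{2}\right) + 983 = 2 b^{2} + 983 = 983 + 2 b^{2}$)
$\frac{U{\left(652 \right)}}{-583053} = \frac{983 + 2 \cdot 652^{2}}{-583053} = \left(983 + 2 \cdot 425104\right) \left(- \frac{1}{583053}\right) = \left(983 + 850208\right) \left(- \frac{1}{583053}\right) = 851191 \left(- \frac{1}{583053}\right) = - \frac{851191}{583053}$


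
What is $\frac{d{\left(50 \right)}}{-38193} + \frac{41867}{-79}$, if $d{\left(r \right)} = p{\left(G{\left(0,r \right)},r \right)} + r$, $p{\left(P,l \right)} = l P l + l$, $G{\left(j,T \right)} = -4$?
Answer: $- \frac{532748077}{1005749} \approx -529.7$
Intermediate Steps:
$p{\left(P,l \right)} = l + P l^{2}$ ($p{\left(P,l \right)} = P l l + l = P l^{2} + l = l + P l^{2}$)
$d{\left(r \right)} = r + r \left(1 - 4 r\right)$ ($d{\left(r \right)} = r \left(1 - 4 r\right) + r = r + r \left(1 - 4 r\right)$)
$\frac{d{\left(50 \right)}}{-38193} + \frac{41867}{-79} = \frac{2 \cdot 50 \left(1 - 100\right)}{-38193} + \frac{41867}{-79} = 2 \cdot 50 \left(1 - 100\right) \left(- \frac{1}{38193}\right) + 41867 \left(- \frac{1}{79}\right) = 2 \cdot 50 \left(-99\right) \left(- \frac{1}{38193}\right) - \frac{41867}{79} = \left(-9900\right) \left(- \frac{1}{38193}\right) - \frac{41867}{79} = \frac{3300}{12731} - \frac{41867}{79} = - \frac{532748077}{1005749}$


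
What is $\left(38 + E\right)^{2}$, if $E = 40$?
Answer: $6084$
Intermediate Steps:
$\left(38 + E\right)^{2} = \left(38 + 40\right)^{2} = 78^{2} = 6084$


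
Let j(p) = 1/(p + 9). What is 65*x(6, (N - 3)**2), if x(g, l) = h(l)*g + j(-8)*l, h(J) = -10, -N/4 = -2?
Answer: -2275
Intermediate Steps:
N = 8 (N = -4*(-2) = 8)
j(p) = 1/(9 + p)
x(g, l) = l - 10*g (x(g, l) = -10*g + l/(9 - 8) = -10*g + l/1 = -10*g + 1*l = -10*g + l = l - 10*g)
65*x(6, (N - 3)**2) = 65*((8 - 3)**2 - 10*6) = 65*(5**2 - 60) = 65*(25 - 60) = 65*(-35) = -2275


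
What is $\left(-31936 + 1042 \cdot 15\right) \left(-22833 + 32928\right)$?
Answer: $-164609070$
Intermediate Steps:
$\left(-31936 + 1042 \cdot 15\right) \left(-22833 + 32928\right) = \left(-31936 + 15630\right) 10095 = \left(-16306\right) 10095 = -164609070$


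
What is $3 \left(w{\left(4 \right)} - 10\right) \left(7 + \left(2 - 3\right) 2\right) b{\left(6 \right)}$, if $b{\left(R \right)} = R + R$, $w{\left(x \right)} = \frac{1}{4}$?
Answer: $-1755$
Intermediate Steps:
$w{\left(x \right)} = \frac{1}{4}$
$b{\left(R \right)} = 2 R$
$3 \left(w{\left(4 \right)} - 10\right) \left(7 + \left(2 - 3\right) 2\right) b{\left(6 \right)} = 3 \left(\frac{1}{4} - 10\right) \left(7 + \left(2 - 3\right) 2\right) 2 \cdot 6 = 3 \left(- \frac{39 \left(7 - 2\right)}{4}\right) 12 = 3 \left(\left(- \frac{39}{4}\right) 5\right) 12 = 3 \left(- \frac{195}{4}\right) 12 = \left(- \frac{585}{4}\right) 12 = -1755$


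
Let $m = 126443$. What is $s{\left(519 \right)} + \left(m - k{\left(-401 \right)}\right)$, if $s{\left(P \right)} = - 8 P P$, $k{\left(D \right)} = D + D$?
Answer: $-2027643$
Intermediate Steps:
$k{\left(D \right)} = 2 D$
$s{\left(P \right)} = - 8 P^{2}$
$s{\left(519 \right)} + \left(m - k{\left(-401 \right)}\right) = - 8 \cdot 519^{2} + \left(126443 - 2 \left(-401\right)\right) = \left(-8\right) 269361 + \left(126443 - -802\right) = -2154888 + \left(126443 + 802\right) = -2154888 + 127245 = -2027643$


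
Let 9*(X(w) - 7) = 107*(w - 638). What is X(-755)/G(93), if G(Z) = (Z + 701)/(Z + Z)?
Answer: -4618628/1191 ≈ -3877.9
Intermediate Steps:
X(w) = -68203/9 + 107*w/9 (X(w) = 7 + (107*(w - 638))/9 = 7 + (107*(-638 + w))/9 = 7 + (-68266 + 107*w)/9 = 7 + (-68266/9 + 107*w/9) = -68203/9 + 107*w/9)
G(Z) = (701 + Z)/(2*Z) (G(Z) = (701 + Z)/((2*Z)) = (701 + Z)*(1/(2*Z)) = (701 + Z)/(2*Z))
X(-755)/G(93) = (-68203/9 + (107/9)*(-755))/(((½)*(701 + 93)/93)) = (-68203/9 - 80785/9)/(((½)*(1/93)*794)) = -148988/(9*397/93) = -148988/9*93/397 = -4618628/1191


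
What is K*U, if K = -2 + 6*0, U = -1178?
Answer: 2356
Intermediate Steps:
K = -2 (K = -2 + 0 = -2)
K*U = -2*(-1178) = 2356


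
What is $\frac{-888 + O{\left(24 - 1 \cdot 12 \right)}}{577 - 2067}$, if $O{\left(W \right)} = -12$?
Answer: $\frac{90}{149} \approx 0.60403$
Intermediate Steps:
$\frac{-888 + O{\left(24 - 1 \cdot 12 \right)}}{577 - 2067} = \frac{-888 - 12}{577 - 2067} = - \frac{900}{-1490} = \left(-900\right) \left(- \frac{1}{1490}\right) = \frac{90}{149}$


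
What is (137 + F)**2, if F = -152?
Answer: 225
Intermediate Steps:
(137 + F)**2 = (137 - 152)**2 = (-15)**2 = 225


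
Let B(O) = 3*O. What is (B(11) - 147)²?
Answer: 12996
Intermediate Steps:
(B(11) - 147)² = (3*11 - 147)² = (33 - 147)² = (-114)² = 12996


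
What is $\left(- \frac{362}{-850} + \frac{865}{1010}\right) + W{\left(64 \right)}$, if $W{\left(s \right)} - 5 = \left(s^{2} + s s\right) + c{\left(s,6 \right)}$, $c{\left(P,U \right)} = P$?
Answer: $\frac{709316937}{85850} \approx 8262.3$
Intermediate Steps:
$W{\left(s \right)} = 5 + s + 2 s^{2}$ ($W{\left(s \right)} = 5 + \left(\left(s^{2} + s s\right) + s\right) = 5 + \left(\left(s^{2} + s^{2}\right) + s\right) = 5 + \left(2 s^{2} + s\right) = 5 + \left(s + 2 s^{2}\right) = 5 + s + 2 s^{2}$)
$\left(- \frac{362}{-850} + \frac{865}{1010}\right) + W{\left(64 \right)} = \left(- \frac{362}{-850} + \frac{865}{1010}\right) + \left(5 + 64 + 2 \cdot 64^{2}\right) = \left(\left(-362\right) \left(- \frac{1}{850}\right) + 865 \cdot \frac{1}{1010}\right) + \left(5 + 64 + 2 \cdot 4096\right) = \left(\frac{181}{425} + \frac{173}{202}\right) + \left(5 + 64 + 8192\right) = \frac{110087}{85850} + 8261 = \frac{709316937}{85850}$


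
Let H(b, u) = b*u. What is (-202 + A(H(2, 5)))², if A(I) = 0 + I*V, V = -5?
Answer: 63504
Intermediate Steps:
A(I) = -5*I (A(I) = 0 + I*(-5) = 0 - 5*I = -5*I)
(-202 + A(H(2, 5)))² = (-202 - 10*5)² = (-202 - 5*10)² = (-202 - 50)² = (-252)² = 63504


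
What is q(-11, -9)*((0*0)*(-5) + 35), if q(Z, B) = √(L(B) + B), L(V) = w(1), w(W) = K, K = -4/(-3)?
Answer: 35*I*√69/3 ≈ 96.911*I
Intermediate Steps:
K = 4/3 (K = -4*(-⅓) = 4/3 ≈ 1.3333)
w(W) = 4/3
L(V) = 4/3
q(Z, B) = √(4/3 + B)
q(-11, -9)*((0*0)*(-5) + 35) = (√(12 + 9*(-9))/3)*((0*0)*(-5) + 35) = (√(12 - 81)/3)*(0*(-5) + 35) = (√(-69)/3)*(0 + 35) = ((I*√69)/3)*35 = (I*√69/3)*35 = 35*I*√69/3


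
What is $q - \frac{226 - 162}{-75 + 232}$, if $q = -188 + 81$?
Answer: $- \frac{16863}{157} \approx -107.41$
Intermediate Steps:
$q = -107$
$q - \frac{226 - 162}{-75 + 232} = -107 - \frac{226 - 162}{-75 + 232} = -107 - \frac{64}{157} = - \frac{16863}{157}$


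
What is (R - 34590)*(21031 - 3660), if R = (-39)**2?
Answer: -574441599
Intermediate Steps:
R = 1521
(R - 34590)*(21031 - 3660) = (1521 - 34590)*(21031 - 3660) = -33069*17371 = -574441599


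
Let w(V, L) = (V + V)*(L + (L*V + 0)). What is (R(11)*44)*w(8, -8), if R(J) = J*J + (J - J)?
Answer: -6133248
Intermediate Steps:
w(V, L) = 2*V*(L + L*V) (w(V, L) = (2*V)*(L + L*V) = 2*V*(L + L*V))
R(J) = J² (R(J) = J² + 0 = J²)
(R(11)*44)*w(8, -8) = (11²*44)*(2*(-8)*8*(1 + 8)) = (121*44)*(2*(-8)*8*9) = 5324*(-1152) = -6133248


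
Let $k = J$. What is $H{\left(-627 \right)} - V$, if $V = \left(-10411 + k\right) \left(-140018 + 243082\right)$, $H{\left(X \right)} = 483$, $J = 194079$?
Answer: $-18929558269$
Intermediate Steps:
$k = 194079$
$V = 18929558752$ ($V = \left(-10411 + 194079\right) \left(-140018 + 243082\right) = 183668 \cdot 103064 = 18929558752$)
$H{\left(-627 \right)} - V = 483 - 18929558752 = -18929558269$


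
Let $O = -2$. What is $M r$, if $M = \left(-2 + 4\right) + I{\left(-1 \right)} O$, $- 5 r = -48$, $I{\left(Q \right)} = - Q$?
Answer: $0$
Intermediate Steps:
$r = \frac{48}{5}$ ($r = \left(- \frac{1}{5}\right) \left(-48\right) = \frac{48}{5} \approx 9.6$)
$M = 0$ ($M = \left(-2 + 4\right) + \left(-1\right) \left(-1\right) \left(-2\right) = 2 + 1 \left(-2\right) = 2 - 2 = 0$)
$M r = 0 \cdot \frac{48}{5} = 0$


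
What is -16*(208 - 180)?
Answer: -448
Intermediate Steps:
-16*(208 - 180) = -16*28 = -448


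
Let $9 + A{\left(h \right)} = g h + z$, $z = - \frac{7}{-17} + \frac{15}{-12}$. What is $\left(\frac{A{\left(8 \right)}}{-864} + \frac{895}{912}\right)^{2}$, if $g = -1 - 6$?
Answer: $\frac{1393681774849}{1246098898944} \approx 1.1184$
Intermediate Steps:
$z = - \frac{57}{68}$ ($z = \left(-7\right) \left(- \frac{1}{17}\right) + 15 \left(- \frac{1}{12}\right) = \frac{7}{17} - \frac{5}{4} = - \frac{57}{68} \approx -0.83823$)
$g = -7$ ($g = -1 - 6 = -7$)
$A{\left(h \right)} = - \frac{669}{68} - 7 h$ ($A{\left(h \right)} = -9 - \left(\frac{57}{68} + 7 h\right) = - \frac{669}{68} - 7 h$)
$\left(\frac{A{\left(8 \right)}}{-864} + \frac{895}{912}\right)^{2} = \left(\frac{- \frac{669}{68} - 56}{-864} + \frac{895}{912}\right)^{2} = \left(\left(- \frac{669}{68} - 56\right) \left(- \frac{1}{864}\right) + 895 \cdot \frac{1}{912}\right)^{2} = \left(\left(- \frac{4477}{68}\right) \left(- \frac{1}{864}\right) + \frac{895}{912}\right)^{2} = \left(\frac{4477}{58752} + \frac{895}{912}\right)^{2} = \left(\frac{1180543}{1116288}\right)^{2} = \frac{1393681774849}{1246098898944}$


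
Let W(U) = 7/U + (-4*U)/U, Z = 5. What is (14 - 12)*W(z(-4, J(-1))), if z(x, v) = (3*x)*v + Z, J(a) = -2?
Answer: -218/29 ≈ -7.5172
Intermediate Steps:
z(x, v) = 5 + 3*v*x (z(x, v) = (3*x)*v + 5 = 3*v*x + 5 = 5 + 3*v*x)
W(U) = -4 + 7/U (W(U) = 7/U - 4 = -4 + 7/U)
(14 - 12)*W(z(-4, J(-1))) = (14 - 12)*(-4 + 7/(5 + 3*(-2)*(-4))) = 2*(-4 + 7/(5 + 24)) = 2*(-4 + 7/29) = 2*(-109/29) = -218/29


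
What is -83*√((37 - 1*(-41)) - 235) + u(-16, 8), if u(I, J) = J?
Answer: 8 - 83*I*√157 ≈ 8.0 - 1040.0*I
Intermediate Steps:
-83*√((37 - 1*(-41)) - 235) + u(-16, 8) = -83*√((37 - 1*(-41)) - 235) + 8 = -83*√((37 + 41) - 235) + 8 = -83*√(78 - 235) + 8 = -83*I*√157 + 8 = 8 - 83*I*√157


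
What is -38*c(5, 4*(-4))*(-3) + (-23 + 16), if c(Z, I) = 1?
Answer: 107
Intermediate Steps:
-38*c(5, 4*(-4))*(-3) + (-23 + 16) = -38*(-3) + (-23 + 16) = -38*(-3) - 7 = 114 - 7 = 107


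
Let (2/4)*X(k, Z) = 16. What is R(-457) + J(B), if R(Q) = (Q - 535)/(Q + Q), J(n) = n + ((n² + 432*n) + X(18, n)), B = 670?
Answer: 337742690/457 ≈ 7.3904e+5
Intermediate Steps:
X(k, Z) = 32 (X(k, Z) = 2*16 = 32)
J(n) = 32 + n² + 433*n (J(n) = n + ((n² + 432*n) + 32) = n + (32 + n² + 432*n) = 32 + n² + 433*n)
R(Q) = (-535 + Q)/(2*Q) (R(Q) = (-535 + Q)/((2*Q)) = (-535 + Q)*(1/(2*Q)) = (-535 + Q)/(2*Q))
R(-457) + J(B) = (½)*(-535 - 457)/(-457) + (32 + 670² + 433*670) = (½)*(-1/457)*(-992) + (32 + 448900 + 290110) = 496/457 + 739042 = 337742690/457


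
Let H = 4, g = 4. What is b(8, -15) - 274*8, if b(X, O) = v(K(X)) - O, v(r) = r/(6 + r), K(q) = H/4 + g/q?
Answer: -10884/5 ≈ -2176.8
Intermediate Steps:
K(q) = 1 + 4/q (K(q) = 4/4 + 4/q = 4*(1/4) + 4/q = 1 + 4/q)
v(r) = r/(6 + r)
b(X, O) = -O + (4 + X)/(X*(6 + (4 + X)/X)) (b(X, O) = ((4 + X)/X)/(6 + (4 + X)/X) - O = (4 + X)/(X*(6 + (4 + X)/X)) - O = -O + (4 + X)/(X*(6 + (4 + X)/X)))
b(8, -15) - 274*8 = (4 + 8 - 1*(-15)*(4 + 7*8))/(4 + 7*8) - 274*8 = (4 + 8 - 1*(-15)*(4 + 56))/(4 + 56) - 2192 = (4 + 8 - 1*(-15)*60)/60 - 2192 = (4 + 8 + 900)/60 - 2192 = (1/60)*912 - 2192 = 76/5 - 2192 = -10884/5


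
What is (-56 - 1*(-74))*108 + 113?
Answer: 2057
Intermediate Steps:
(-56 - 1*(-74))*108 + 113 = (-56 + 74)*108 + 113 = 18*108 + 113 = 1944 + 113 = 2057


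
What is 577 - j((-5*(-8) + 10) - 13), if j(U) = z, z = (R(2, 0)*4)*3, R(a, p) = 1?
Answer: 565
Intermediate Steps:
z = 12 (z = (1*4)*3 = 4*3 = 12)
j(U) = 12
577 - j((-5*(-8) + 10) - 13) = 577 - 1*12 = 577 - 12 = 565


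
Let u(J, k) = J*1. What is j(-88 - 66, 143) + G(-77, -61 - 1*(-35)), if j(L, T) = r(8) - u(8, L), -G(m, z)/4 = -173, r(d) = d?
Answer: 692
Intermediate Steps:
u(J, k) = J
G(m, z) = 692 (G(m, z) = -4*(-173) = 692)
j(L, T) = 0 (j(L, T) = 8 - 1*8 = 8 - 8 = 0)
j(-88 - 66, 143) + G(-77, -61 - 1*(-35)) = 0 + 692 = 692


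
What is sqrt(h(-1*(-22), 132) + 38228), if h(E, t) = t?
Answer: 2*sqrt(9590) ≈ 195.86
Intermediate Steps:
sqrt(h(-1*(-22), 132) + 38228) = sqrt(132 + 38228) = sqrt(38360) = 2*sqrt(9590)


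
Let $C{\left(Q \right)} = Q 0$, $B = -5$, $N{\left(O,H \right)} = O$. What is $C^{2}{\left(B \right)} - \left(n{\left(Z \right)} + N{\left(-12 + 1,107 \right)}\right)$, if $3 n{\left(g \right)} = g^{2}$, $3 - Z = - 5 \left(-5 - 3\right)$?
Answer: $- \frac{1336}{3} \approx -445.33$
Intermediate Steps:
$C{\left(Q \right)} = 0$
$Z = -37$ ($Z = 3 - - 5 \left(-5 - 3\right) = 3 - \left(-5\right) \left(-8\right) = 3 - 40 = -37$)
$n{\left(g \right)} = \frac{g^{2}}{3}$
$C^{2}{\left(B \right)} - \left(n{\left(Z \right)} + N{\left(-12 + 1,107 \right)}\right) = 0^{2} - \left(\frac{\left(-37\right)^{2}}{3} + \left(-12 + 1\right)\right) = 0 - \left(\frac{1}{3} \cdot 1369 - 11\right) = 0 - \left(\frac{1369}{3} - 11\right) = 0 - \frac{1336}{3} = - \frac{1336}{3}$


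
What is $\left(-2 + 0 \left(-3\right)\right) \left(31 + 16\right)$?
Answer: $-94$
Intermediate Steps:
$\left(-2 + 0 \left(-3\right)\right) \left(31 + 16\right) = \left(-2 + 0\right) 47 = \left(-2\right) 47 = -94$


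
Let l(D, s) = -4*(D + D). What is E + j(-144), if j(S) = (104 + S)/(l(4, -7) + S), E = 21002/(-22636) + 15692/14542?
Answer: 1415966/3740599 ≈ 0.37854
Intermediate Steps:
E = 12448257/82293178 (E = 21002*(-1/22636) + 15692*(1/14542) = -10501/11318 + 7846/7271 = 12448257/82293178 ≈ 0.15127)
l(D, s) = -8*D
j(S) = (104 + S)/(-32 + S) (j(S) = (104 + S)/(-8*4 + S) = (104 + S)/(-32 + S))
E + j(-144) = 12448257/82293178 + (104 - 144)/(-32 - 144) = 12448257/82293178 - 40/(-176) = 12448257/82293178 - 1/176*(-40) = 12448257/82293178 + 5/22 = 1415966/3740599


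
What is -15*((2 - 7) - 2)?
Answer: 105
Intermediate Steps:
-15*((2 - 7) - 2) = -15*(-5 - 2) = -15*(-7) = 105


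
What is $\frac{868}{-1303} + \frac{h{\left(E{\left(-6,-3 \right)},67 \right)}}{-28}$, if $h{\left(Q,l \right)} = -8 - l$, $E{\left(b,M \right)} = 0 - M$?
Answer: $\frac{73421}{36484} \approx 2.0124$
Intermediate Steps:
$E{\left(b,M \right)} = - M$
$\frac{868}{-1303} + \frac{h{\left(E{\left(-6,-3 \right)},67 \right)}}{-28} = \frac{868}{-1303} + \frac{-8 - 67}{-28} = 868 \left(- \frac{1}{1303}\right) + \left(-8 - 67\right) \left(- \frac{1}{28}\right) = - \frac{868}{1303} - - \frac{75}{28} = - \frac{868}{1303} + \frac{75}{28} = \frac{73421}{36484}$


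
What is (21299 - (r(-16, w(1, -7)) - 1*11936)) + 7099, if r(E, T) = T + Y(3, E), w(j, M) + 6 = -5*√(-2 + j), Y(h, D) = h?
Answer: 40337 + 5*I ≈ 40337.0 + 5.0*I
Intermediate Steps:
w(j, M) = -6 - 5*√(-2 + j)
r(E, T) = 3 + T (r(E, T) = T + 3 = 3 + T)
(21299 - (r(-16, w(1, -7)) - 1*11936)) + 7099 = (21299 - ((3 + (-6 - 5*√(-2 + 1))) - 1*11936)) + 7099 = (21299 - ((3 + (-6 - 5*I)) - 11936)) + 7099 = (21299 - ((-3 - 5*I) - 11936)) + 7099 = (21299 - (-11939 - 5*I)) + 7099 = (21299 + (11939 + 5*I)) + 7099 = (33238 + 5*I) + 7099 = 40337 + 5*I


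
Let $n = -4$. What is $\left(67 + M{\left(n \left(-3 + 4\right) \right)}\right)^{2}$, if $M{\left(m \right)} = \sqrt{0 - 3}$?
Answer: $\left(67 + i \sqrt{3}\right)^{2} \approx 4486.0 + 232.09 i$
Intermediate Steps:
$M{\left(m \right)} = i \sqrt{3}$ ($M{\left(m \right)} = \sqrt{-3} = i \sqrt{3}$)
$\left(67 + M{\left(n \left(-3 + 4\right) \right)}\right)^{2} = \left(67 + i \sqrt{3}\right)^{2}$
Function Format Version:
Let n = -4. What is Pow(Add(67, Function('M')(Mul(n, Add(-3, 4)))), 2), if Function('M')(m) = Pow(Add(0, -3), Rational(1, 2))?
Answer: Pow(Add(67, Mul(I, Pow(3, Rational(1, 2)))), 2) ≈ Add(4486.0, Mul(232.09, I))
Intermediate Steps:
Function('M')(m) = Mul(I, Pow(3, Rational(1, 2))) (Function('M')(m) = Pow(-3, Rational(1, 2)) = Mul(I, Pow(3, Rational(1, 2))))
Pow(Add(67, Function('M')(Mul(n, Add(-3, 4)))), 2) = Pow(Add(67, Mul(I, Pow(3, Rational(1, 2)))), 2)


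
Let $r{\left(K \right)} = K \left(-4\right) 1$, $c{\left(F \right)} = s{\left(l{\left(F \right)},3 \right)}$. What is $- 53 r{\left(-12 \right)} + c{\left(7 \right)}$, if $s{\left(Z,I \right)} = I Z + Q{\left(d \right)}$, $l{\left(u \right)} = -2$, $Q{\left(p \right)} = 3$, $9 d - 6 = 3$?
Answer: $-2547$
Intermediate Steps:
$d = 1$ ($d = \frac{2}{3} + \frac{1}{9} \cdot 3 = \frac{2}{3} + \frac{1}{3} = 1$)
$s{\left(Z,I \right)} = 3 + I Z$ ($s{\left(Z,I \right)} = I Z + 3 = 3 + I Z$)
$c{\left(F \right)} = -3$ ($c{\left(F \right)} = 3 + 3 \left(-2\right) = 3 - 6 = -3$)
$r{\left(K \right)} = - 4 K$ ($r{\left(K \right)} = - 4 K 1 = - 4 K$)
$- 53 r{\left(-12 \right)} + c{\left(7 \right)} = - 53 \left(\left(-4\right) \left(-12\right)\right) - 3 = \left(-53\right) 48 - 3 = -2544 - 3 = -2547$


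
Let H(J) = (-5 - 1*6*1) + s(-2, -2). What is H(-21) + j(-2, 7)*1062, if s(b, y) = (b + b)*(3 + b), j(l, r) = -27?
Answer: -28689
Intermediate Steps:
s(b, y) = 2*b*(3 + b) (s(b, y) = (2*b)*(3 + b) = 2*b*(3 + b))
H(J) = -15 (H(J) = (-5 - 1*6*1) + 2*(-2)*(3 - 2) = (-5 - 6*1) + 2*(-2)*1 = (-5 - 6) - 4 = -11 - 4 = -15)
H(-21) + j(-2, 7)*1062 = -15 - 27*1062 = -15 - 28674 = -28689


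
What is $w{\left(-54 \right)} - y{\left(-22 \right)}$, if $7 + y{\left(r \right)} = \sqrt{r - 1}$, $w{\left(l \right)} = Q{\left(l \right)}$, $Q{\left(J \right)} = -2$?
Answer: $5 - i \sqrt{23} \approx 5.0 - 4.7958 i$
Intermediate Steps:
$w{\left(l \right)} = -2$
$y{\left(r \right)} = -7 + \sqrt{-1 + r}$ ($y{\left(r \right)} = -7 + \sqrt{r - 1} = -7 + \sqrt{-1 + r}$)
$w{\left(-54 \right)} - y{\left(-22 \right)} = -2 - \left(-7 + \sqrt{-1 - 22}\right) = -2 - \left(-7 + \sqrt{-23}\right) = -2 - \left(-7 + i \sqrt{23}\right) = -2 + \left(7 - i \sqrt{23}\right) = 5 - i \sqrt{23}$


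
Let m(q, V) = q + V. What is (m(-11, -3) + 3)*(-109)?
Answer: 1199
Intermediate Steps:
m(q, V) = V + q
(m(-11, -3) + 3)*(-109) = ((-3 - 11) + 3)*(-109) = (-14 + 3)*(-109) = -11*(-109) = 1199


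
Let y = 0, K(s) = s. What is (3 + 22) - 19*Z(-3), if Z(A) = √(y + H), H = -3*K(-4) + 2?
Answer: 25 - 19*√14 ≈ -46.091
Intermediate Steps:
H = 14 (H = -3*(-4) + 2 = 12 + 2 = 14)
Z(A) = √14 (Z(A) = √(0 + 14) = √14)
(3 + 22) - 19*Z(-3) = (3 + 22) - 19*√14 = 25 - 19*√14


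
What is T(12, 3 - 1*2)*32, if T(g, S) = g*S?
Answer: 384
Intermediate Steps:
T(g, S) = S*g
T(12, 3 - 1*2)*32 = ((3 - 1*2)*12)*32 = ((3 - 2)*12)*32 = (1*12)*32 = 12*32 = 384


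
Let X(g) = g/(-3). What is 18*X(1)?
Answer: -6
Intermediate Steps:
X(g) = -g/3 (X(g) = g*(-⅓) = -g/3)
18*X(1) = 18*(-⅓*1) = 18*(-⅓) = -6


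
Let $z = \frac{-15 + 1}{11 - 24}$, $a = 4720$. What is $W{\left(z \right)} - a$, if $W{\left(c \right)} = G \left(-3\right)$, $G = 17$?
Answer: $-4771$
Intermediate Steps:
$z = \frac{14}{13}$ ($z = - \frac{14}{-13} = \left(-14\right) \left(- \frac{1}{13}\right) = \frac{14}{13} \approx 1.0769$)
$W{\left(c \right)} = -51$ ($W{\left(c \right)} = 17 \left(-3\right) = -51$)
$W{\left(z \right)} - a = -51 - 4720 = -4771$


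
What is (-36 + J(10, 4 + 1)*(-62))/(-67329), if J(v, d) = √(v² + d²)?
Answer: 4/7481 + 310*√5/67329 ≈ 0.010830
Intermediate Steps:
J(v, d) = √(d² + v²)
(-36 + J(10, 4 + 1)*(-62))/(-67329) = (-36 + √((4 + 1)² + 10²)*(-62))/(-67329) = (-36 + √(5² + 100)*(-62))*(-1/67329) = (-36 + √(25 + 100)*(-62))*(-1/67329) = (-36 + √125*(-62))*(-1/67329) = (-36 + (5*√5)*(-62))*(-1/67329) = (-36 - 310*√5)*(-1/67329) = 4/7481 + 310*√5/67329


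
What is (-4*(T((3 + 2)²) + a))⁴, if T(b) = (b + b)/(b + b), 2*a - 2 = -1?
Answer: 1296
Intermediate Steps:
a = ½ (a = 1 + (½)*(-1) = 1 - ½ = ½ ≈ 0.50000)
T(b) = 1 (T(b) = (2*b)/((2*b)) = (2*b)*(1/(2*b)) = 1)
(-4*(T((3 + 2)²) + a))⁴ = (-4*(1 + ½))⁴ = (-4*3/2)⁴ = (-6)⁴ = 1296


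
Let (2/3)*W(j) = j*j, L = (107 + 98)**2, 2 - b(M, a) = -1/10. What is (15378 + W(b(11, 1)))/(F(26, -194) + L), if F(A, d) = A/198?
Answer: 304615377/832097600 ≈ 0.36608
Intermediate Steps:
b(M, a) = 21/10 (b(M, a) = 2 - (-1)/10 = 2 - 1*(-1/10) = 2 + 1/10 = 21/10)
L = 42025 (L = 205**2 = 42025)
F(A, d) = A/198 (F(A, d) = A*(1/198) = A/198)
W(j) = 3*j**2/2 (W(j) = 3*(j*j)/2 = 3*j**2/2)
(15378 + W(b(11, 1)))/(F(26, -194) + L) = (15378 + 3*(21/10)**2/2)/((1/198)*26 + 42025) = (15378 + (3/2)*(441/100))/(13/99 + 42025) = (15378 + 1323/200)/(4160488/99) = (3076923/200)*(99/4160488) = 304615377/832097600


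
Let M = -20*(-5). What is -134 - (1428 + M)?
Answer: -1662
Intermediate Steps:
M = 100
-134 - (1428 + M) = -134 - (1428 + 100) = -134 - 1*1528 = -134 - 1528 = -1662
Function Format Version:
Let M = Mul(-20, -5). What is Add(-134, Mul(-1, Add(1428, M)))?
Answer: -1662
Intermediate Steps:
M = 100
Add(-134, Mul(-1, Add(1428, M))) = Add(-134, Mul(-1, Add(1428, 100))) = Add(-134, Mul(-1, 1528)) = Add(-134, -1528) = -1662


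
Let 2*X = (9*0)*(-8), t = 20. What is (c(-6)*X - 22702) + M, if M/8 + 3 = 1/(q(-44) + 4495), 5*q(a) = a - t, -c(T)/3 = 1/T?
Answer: -509312346/22411 ≈ -22726.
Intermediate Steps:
c(T) = -3/T
q(a) = -4 + a/5 (q(a) = (a - 1*20)/5 = (a - 20)/5 = (-20 + a)/5 = -4 + a/5)
X = 0 (X = ((9*0)*(-8))/2 = (0*(-8))/2 = (1/2)*0 = 0)
M = -537824/22411 (M = -24 + 8/((-4 + (1/5)*(-44)) + 4495) = -24 + 8/((-4 - 44/5) + 4495) = -24 + 8/(-64/5 + 4495) = -24 + 8/(22411/5) = -24 + 8*(5/22411) = -24 + 40/22411 = -537824/22411 ≈ -23.998)
(c(-6)*X - 22702) + M = (-3/(-6)*0 - 22702) - 537824/22411 = (-3*(-1/6)*0 - 22702) - 537824/22411 = ((1/2)*0 - 22702) - 537824/22411 = (0 - 22702) - 537824/22411 = -22702 - 537824/22411 = -509312346/22411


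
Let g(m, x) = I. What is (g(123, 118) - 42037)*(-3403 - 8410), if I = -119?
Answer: 497988828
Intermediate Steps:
g(m, x) = -119
(g(123, 118) - 42037)*(-3403 - 8410) = (-119 - 42037)*(-3403 - 8410) = -42156*(-11813) = 497988828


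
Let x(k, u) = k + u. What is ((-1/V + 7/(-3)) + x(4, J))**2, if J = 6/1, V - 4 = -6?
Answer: 2401/36 ≈ 66.694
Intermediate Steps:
V = -2 (V = 4 - 6 = -2)
J = 6 (J = 6*1 = 6)
((-1/V + 7/(-3)) + x(4, J))**2 = ((-1/(-2) + 7/(-3)) + (4 + 6))**2 = ((-1*(-1/2) + 7*(-1/3)) + 10)**2 = ((1/2 - 7/3) + 10)**2 = (-11/6 + 10)**2 = (49/6)**2 = 2401/36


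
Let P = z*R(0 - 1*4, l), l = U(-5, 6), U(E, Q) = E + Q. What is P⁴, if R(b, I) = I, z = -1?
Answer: 1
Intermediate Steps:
l = 1 (l = -5 + 6 = 1)
P = -1 (P = -1*1 = -1)
P⁴ = (-1)⁴ = 1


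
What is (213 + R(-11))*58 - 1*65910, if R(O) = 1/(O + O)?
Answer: -589145/11 ≈ -53559.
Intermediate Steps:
R(O) = 1/(2*O)
(213 + R(-11))*58 - 1*65910 = (213 + (½)/(-11))*58 - 1*65910 = (213 + (½)*(-1/11))*58 - 65910 = (213 - 1/22)*58 - 65910 = (4685/22)*58 - 65910 = 135865/11 - 65910 = -589145/11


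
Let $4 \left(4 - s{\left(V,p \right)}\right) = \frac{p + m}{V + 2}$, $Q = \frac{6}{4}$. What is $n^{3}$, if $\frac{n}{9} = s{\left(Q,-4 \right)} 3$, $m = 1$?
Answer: $\frac{4042474857}{2744} \approx 1.4732 \cdot 10^{6}$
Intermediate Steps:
$Q = \frac{3}{2}$ ($Q = 6 \cdot \frac{1}{4} = \frac{3}{2} \approx 1.5$)
$s{\left(V,p \right)} = 4 - \frac{1 + p}{4 \left(2 + V\right)}$ ($s{\left(V,p \right)} = 4 - \frac{\left(p + 1\right) \frac{1}{V + 2}}{4} = 4 - \frac{\left(1 + p\right) \frac{1}{2 + V}}{4} = 4 - \frac{\frac{1}{2 + V} \left(1 + p\right)}{4} = 4 - \frac{1 + p}{4 \left(2 + V\right)}$)
$n = \frac{1593}{14}$ ($n = 9 \frac{31 - -4 + 16 \cdot \frac{3}{2}}{4 \left(2 + \frac{3}{2}\right)} 3 = 9 \frac{31 + 4 + 24}{4 \cdot \frac{7}{2}} \cdot 3 = 9 \cdot \frac{1}{4} \cdot \frac{2}{7} \cdot 59 \cdot 3 = 9 \cdot \frac{59}{14} \cdot 3 = 9 \cdot \frac{177}{14} = \frac{1593}{14} \approx 113.79$)
$n^{3} = \left(\frac{1593}{14}\right)^{3} = \frac{4042474857}{2744}$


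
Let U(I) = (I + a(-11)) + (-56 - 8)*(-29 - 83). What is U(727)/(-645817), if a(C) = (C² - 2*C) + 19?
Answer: -8057/645817 ≈ -0.012476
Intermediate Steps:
a(C) = 19 + C² - 2*C
U(I) = 7330 + I (U(I) = (I + (19 + (-11)² - 2*(-11))) + (-56 - 8)*(-29 - 83) = (I + (19 + 121 + 22)) - 64*(-112) = (I + 162) + 7168 = (162 + I) + 7168 = 7330 + I)
U(727)/(-645817) = (7330 + 727)/(-645817) = 8057*(-1/645817) = -8057/645817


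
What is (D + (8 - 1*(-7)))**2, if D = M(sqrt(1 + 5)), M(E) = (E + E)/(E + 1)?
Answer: 7593/25 - 348*sqrt(6)/25 ≈ 269.62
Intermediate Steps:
M(E) = 2*E/(1 + E) (M(E) = (2*E)/(1 + E) = 2*E/(1 + E))
D = 2*sqrt(6)/(1 + sqrt(6)) (D = 2*sqrt(1 + 5)/(1 + sqrt(1 + 5)) = 2*sqrt(6)/(1 + sqrt(6)) ≈ 1.4202)
(D + (8 - 1*(-7)))**2 = ((12/5 - 2*sqrt(6)/5) + (8 - 1*(-7)))**2 = ((12/5 - 2*sqrt(6)/5) + (8 + 7))**2 = ((12/5 - 2*sqrt(6)/5) + 15)**2 = (87/5 - 2*sqrt(6)/5)**2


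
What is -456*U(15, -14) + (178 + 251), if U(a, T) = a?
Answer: -6411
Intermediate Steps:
-456*U(15, -14) + (178 + 251) = -456*15 + (178 + 251) = -6840 + 429 = -6411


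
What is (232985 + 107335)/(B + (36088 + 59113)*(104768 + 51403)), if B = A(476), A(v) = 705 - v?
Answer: 4254/185845445 ≈ 2.2890e-5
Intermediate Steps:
B = 229 (B = 705 - 1*476 = 705 - 476 = 229)
(232985 + 107335)/(B + (36088 + 59113)*(104768 + 51403)) = (232985 + 107335)/(229 + (36088 + 59113)*(104768 + 51403)) = 340320/(229 + 95201*156171) = 340320/(229 + 14867635371) = 340320/14867635600 = 340320*(1/14867635600) = 4254/185845445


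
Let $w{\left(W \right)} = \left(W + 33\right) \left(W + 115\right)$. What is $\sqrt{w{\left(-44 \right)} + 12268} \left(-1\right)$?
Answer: $- \sqrt{11487} \approx -107.18$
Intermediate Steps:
$w{\left(W \right)} = \left(33 + W\right) \left(115 + W\right)$
$\sqrt{w{\left(-44 \right)} + 12268} \left(-1\right) = \sqrt{\left(3795 + \left(-44\right)^{2} + 148 \left(-44\right)\right) + 12268} \left(-1\right) = \sqrt{\left(3795 + 1936 - 6512\right) + 12268} \left(-1\right) = \sqrt{-781 + 12268} \left(-1\right) = \sqrt{11487} \left(-1\right) = - \sqrt{11487}$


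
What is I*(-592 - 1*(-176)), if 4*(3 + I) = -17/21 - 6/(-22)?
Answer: 301184/231 ≈ 1303.8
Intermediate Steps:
I = -724/231 (I = -3 + (-17/21 - 6/(-22))/4 = -3 + (-17*1/21 - 6*(-1/22))/4 = -3 + (-17/21 + 3/11)/4 = -3 + (¼)*(-124/231) = -3 - 31/231 = -724/231 ≈ -3.1342)
I*(-592 - 1*(-176)) = -724*(-592 - 1*(-176))/231 = -724*(-592 + 176)/231 = -724/231*(-416) = 301184/231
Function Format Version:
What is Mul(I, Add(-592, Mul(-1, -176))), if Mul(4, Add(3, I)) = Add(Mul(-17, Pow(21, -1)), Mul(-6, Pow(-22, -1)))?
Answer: Rational(301184, 231) ≈ 1303.8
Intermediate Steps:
I = Rational(-724, 231) (I = Add(-3, Mul(Rational(1, 4), Add(Mul(-17, Pow(21, -1)), Mul(-6, Pow(-22, -1))))) = Add(-3, Mul(Rational(1, 4), Add(Mul(-17, Rational(1, 21)), Mul(-6, Rational(-1, 22))))) = Add(-3, Mul(Rational(1, 4), Add(Rational(-17, 21), Rational(3, 11)))) = Add(-3, Mul(Rational(1, 4), Rational(-124, 231))) = Add(-3, Rational(-31, 231)) = Rational(-724, 231) ≈ -3.1342)
Mul(I, Add(-592, Mul(-1, -176))) = Mul(Rational(-724, 231), Add(-592, Mul(-1, -176))) = Mul(Rational(-724, 231), Add(-592, 176)) = Mul(Rational(-724, 231), -416) = Rational(301184, 231)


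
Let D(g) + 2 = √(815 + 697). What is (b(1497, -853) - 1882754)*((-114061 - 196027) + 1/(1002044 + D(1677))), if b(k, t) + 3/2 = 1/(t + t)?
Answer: 13889840702201967411142423/23791311319971 + 802995221*√42/71373933959913 ≈ 5.8382e+11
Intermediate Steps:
D(g) = -2 + 6*√42 (D(g) = -2 + √(815 + 697) = -2 + √1512 = -2 + 6*√42)
b(k, t) = -3/2 + 1/(2*t) (b(k, t) = -3/2 + 1/(t + t) = -3/2 + 1/(2*t))
(b(1497, -853) - 1882754)*((-114061 - 196027) + 1/(1002044 + D(1677))) = ((½)*(1 - 3*(-853))/(-853) - 1882754)*((-114061 - 196027) + 1/(1002044 + (-2 + 6*√42))) = ((½)*(-1/853)*(1 + 2559) - 1882754)*(-310088 + 1/(1002042 + 6*√42)) = ((½)*(-1/853)*2560 - 1882754)*(-310088 + 1/(1002042 + 6*√42)) = (-1280/853 - 1882754)*(-310088 + 1/(1002042 + 6*√42)) = -1605990442*(-310088 + 1/(1002042 + 6*√42))/853 = 497998364178896/853 - 1605990442/(853*(1002042 + 6*√42))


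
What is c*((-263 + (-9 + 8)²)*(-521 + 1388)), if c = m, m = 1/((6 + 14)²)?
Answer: -113577/200 ≈ -567.88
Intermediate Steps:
m = 1/400 (m = 1/(20²) = 1/400 ≈ 0.0025000)
c = 1/400 ≈ 0.0025000
c*((-263 + (-9 + 8)²)*(-521 + 1388)) = ((-263 + (-9 + 8)²)*(-521 + 1388))/400 = ((-263 + (-1)²)*867)/400 = ((-263 + 1)*867)/400 = (-262*867)/400 = (1/400)*(-227154) = -113577/200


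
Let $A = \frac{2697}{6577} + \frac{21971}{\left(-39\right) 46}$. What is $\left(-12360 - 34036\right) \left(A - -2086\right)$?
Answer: $- \frac{567732472166762}{5899569} \approx -9.6233 \cdot 10^{7}$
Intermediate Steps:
$A = - \frac{139664849}{11799138}$ ($A = 2697 \cdot \frac{1}{6577} + \frac{21971}{-1794} = \frac{2697}{6577} + 21971 \left(- \frac{1}{1794}\right) = \frac{2697}{6577} - \frac{21971}{1794} = - \frac{139664849}{11799138} \approx -11.837$)
$\left(-12360 - 34036\right) \left(A - -2086\right) = \left(-12360 - 34036\right) \left(- \frac{139664849}{11799138} - -2086\right) = - 46396 \left(- \frac{139664849}{11799138} + \left(2162 - 76\right)\right) = - 46396 \left(- \frac{139664849}{11799138} + 2086\right) = \left(-46396\right) \frac{24473337019}{11799138} = - \frac{567732472166762}{5899569}$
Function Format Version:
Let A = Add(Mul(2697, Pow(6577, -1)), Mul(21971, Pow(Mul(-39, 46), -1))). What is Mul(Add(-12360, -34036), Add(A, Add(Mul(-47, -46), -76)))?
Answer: Rational(-567732472166762, 5899569) ≈ -9.6233e+7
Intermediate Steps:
A = Rational(-139664849, 11799138) (A = Add(Mul(2697, Rational(1, 6577)), Mul(21971, Pow(-1794, -1))) = Add(Rational(2697, 6577), Mul(21971, Rational(-1, 1794))) = Add(Rational(2697, 6577), Rational(-21971, 1794)) = Rational(-139664849, 11799138) ≈ -11.837)
Mul(Add(-12360, -34036), Add(A, Add(Mul(-47, -46), -76))) = Mul(Add(-12360, -34036), Add(Rational(-139664849, 11799138), Add(Mul(-47, -46), -76))) = Mul(-46396, Add(Rational(-139664849, 11799138), Add(2162, -76))) = Mul(-46396, Add(Rational(-139664849, 11799138), 2086)) = Mul(-46396, Rational(24473337019, 11799138)) = Rational(-567732472166762, 5899569)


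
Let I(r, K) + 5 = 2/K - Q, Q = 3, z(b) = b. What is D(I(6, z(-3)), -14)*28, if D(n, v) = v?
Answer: -392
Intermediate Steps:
I(r, K) = -8 + 2/K (I(r, K) = -5 + (2/K - 1*3) = -5 + (2/K - 3) = -5 + (-3 + 2/K) = -8 + 2/K)
D(I(6, z(-3)), -14)*28 = -14*28 = -392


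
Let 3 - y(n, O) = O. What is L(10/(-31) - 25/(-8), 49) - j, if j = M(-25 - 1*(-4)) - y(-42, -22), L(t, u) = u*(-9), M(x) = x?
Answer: -395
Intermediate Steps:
y(n, O) = 3 - O
L(t, u) = -9*u
j = -46 (j = (-25 - 1*(-4)) - (3 - 1*(-22)) = (-25 + 4) - (3 + 22) = -21 - 1*25 = -21 - 25 = -46)
L(10/(-31) - 25/(-8), 49) - j = -9*49 - 1*(-46) = -441 + 46 = -395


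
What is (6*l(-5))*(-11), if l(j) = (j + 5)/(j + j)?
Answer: 0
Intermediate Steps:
l(j) = (5 + j)/(2*j) (l(j) = (5 + j)/((2*j)) = (5 + j)*(1/(2*j)) = (5 + j)/(2*j))
(6*l(-5))*(-11) = (6*((½)*(5 - 5)/(-5)))*(-11) = (6*((½)*(-⅕)*0))*(-11) = (6*0)*(-11) = 0*(-11) = 0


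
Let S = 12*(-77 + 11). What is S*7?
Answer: -5544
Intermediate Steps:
S = -792 (S = 12*(-66) = -792)
S*7 = -792*7 = -5544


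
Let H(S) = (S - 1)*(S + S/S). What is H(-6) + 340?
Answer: 375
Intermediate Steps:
H(S) = (1 + S)*(-1 + S) (H(S) = (-1 + S)*(S + 1) = (-1 + S)*(1 + S) = (1 + S)*(-1 + S))
H(-6) + 340 = (-1 + (-6)²) + 340 = (-1 + 36) + 340 = 35 + 340 = 375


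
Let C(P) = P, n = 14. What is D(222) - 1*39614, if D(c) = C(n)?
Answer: -39600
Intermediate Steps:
D(c) = 14
D(222) - 1*39614 = 14 - 1*39614 = 14 - 39614 = -39600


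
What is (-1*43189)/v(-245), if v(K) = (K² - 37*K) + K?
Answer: -43189/68845 ≈ -0.62734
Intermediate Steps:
v(K) = K² - 36*K
(-1*43189)/v(-245) = (-1*43189)/((-245*(-36 - 245))) = -43189/((-245*(-281))) = -43189/68845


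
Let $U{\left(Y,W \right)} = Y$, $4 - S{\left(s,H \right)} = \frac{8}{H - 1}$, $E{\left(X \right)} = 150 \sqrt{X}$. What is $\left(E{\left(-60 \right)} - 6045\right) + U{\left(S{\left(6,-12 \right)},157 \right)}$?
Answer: $- \frac{78525}{13} + 300 i \sqrt{15} \approx -6040.4 + 1161.9 i$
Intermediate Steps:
$S{\left(s,H \right)} = 4 - \frac{8}{-1 + H}$ ($S{\left(s,H \right)} = 4 - \frac{8}{H - 1} = 4 - \frac{8}{-1 + H}$)
$\left(E{\left(-60 \right)} - 6045\right) + U{\left(S{\left(6,-12 \right)},157 \right)} = \left(150 \sqrt{-60} - 6045\right) + \frac{4 \left(-3 - 12\right)}{-1 - 12} = \left(150 \cdot 2 i \sqrt{15} - 6045\right) + 4 \frac{1}{-13} \left(-15\right) = \left(300 i \sqrt{15} - 6045\right) + 4 \left(- \frac{1}{13}\right) \left(-15\right) = \left(-6045 + 300 i \sqrt{15}\right) + \frac{60}{13} = - \frac{78525}{13} + 300 i \sqrt{15}$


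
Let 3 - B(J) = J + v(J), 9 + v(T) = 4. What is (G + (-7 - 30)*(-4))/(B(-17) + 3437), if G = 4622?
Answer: 795/577 ≈ 1.3778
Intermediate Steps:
v(T) = -5 (v(T) = -9 + 4 = -5)
B(J) = 8 - J (B(J) = 3 - (J - 5) = 3 - (-5 + J) = 3 + (5 - J) = 8 - J)
(G + (-7 - 30)*(-4))/(B(-17) + 3437) = (4622 + (-7 - 30)*(-4))/((8 - 1*(-17)) + 3437) = (4622 - 37*(-4))/((8 + 17) + 3437) = (4622 + 148)/(25 + 3437) = 4770/3462 = 4770*(1/3462) = 795/577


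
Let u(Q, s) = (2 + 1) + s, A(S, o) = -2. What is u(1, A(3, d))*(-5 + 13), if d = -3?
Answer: 8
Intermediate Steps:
u(Q, s) = 3 + s
u(1, A(3, d))*(-5 + 13) = (3 - 2)*(-5 + 13) = 1*8 = 8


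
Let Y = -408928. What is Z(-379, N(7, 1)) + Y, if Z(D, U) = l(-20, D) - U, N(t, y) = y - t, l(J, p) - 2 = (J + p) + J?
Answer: -409339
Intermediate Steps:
l(J, p) = 2 + p + 2*J (l(J, p) = 2 + ((J + p) + J) = 2 + (p + 2*J) = 2 + p + 2*J)
Z(D, U) = -38 + D - U (Z(D, U) = (2 + D + 2*(-20)) - U = (2 + D - 40) - U = (-38 + D) - U = -38 + D - U)
Z(-379, N(7, 1)) + Y = (-38 - 379 - (1 - 1*7)) - 408928 = (-38 - 379 - (1 - 7)) - 408928 = (-38 - 379 - 1*(-6)) - 408928 = (-38 - 379 + 6) - 408928 = -411 - 408928 = -409339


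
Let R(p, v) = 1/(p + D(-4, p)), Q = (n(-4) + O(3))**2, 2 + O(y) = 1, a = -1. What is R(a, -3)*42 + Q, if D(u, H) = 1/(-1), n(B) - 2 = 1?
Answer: -17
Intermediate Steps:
n(B) = 3 (n(B) = 2 + 1 = 3)
O(y) = -1 (O(y) = -2 + 1 = -1)
D(u, H) = -1
Q = 4 (Q = (3 - 1)**2 = 2**2 = 4)
R(p, v) = 1/(-1 + p) (R(p, v) = 1/(p - 1) = 1/(-1 + p))
R(a, -3)*42 + Q = 42/(-1 - 1) + 4 = 42/(-2) + 4 = -1/2*42 + 4 = -21 + 4 = -17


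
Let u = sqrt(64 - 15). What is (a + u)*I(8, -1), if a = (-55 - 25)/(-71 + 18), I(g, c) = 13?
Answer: 5863/53 ≈ 110.62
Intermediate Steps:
u = 7 (u = sqrt(49) = 7)
a = 80/53 (a = -80/(-53) = -80*(-1/53) = 80/53 ≈ 1.5094)
(a + u)*I(8, -1) = (80/53 + 7)*13 = (451/53)*13 = 5863/53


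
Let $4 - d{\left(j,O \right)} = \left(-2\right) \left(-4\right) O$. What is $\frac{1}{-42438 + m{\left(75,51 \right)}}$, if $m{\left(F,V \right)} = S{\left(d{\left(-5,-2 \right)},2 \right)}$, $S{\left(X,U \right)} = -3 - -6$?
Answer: $- \frac{1}{42435} \approx -2.3565 \cdot 10^{-5}$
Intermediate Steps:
$d{\left(j,O \right)} = 4 - 8 O$ ($d{\left(j,O \right)} = 4 - \left(-2\right) \left(-4\right) O = 4 - 8 O$)
$S{\left(X,U \right)} = 3$ ($S{\left(X,U \right)} = -3 + 6 = 3$)
$m{\left(F,V \right)} = 3$
$\frac{1}{-42438 + m{\left(75,51 \right)}} = \frac{1}{-42438 + 3} = \frac{1}{-42435} = - \frac{1}{42435}$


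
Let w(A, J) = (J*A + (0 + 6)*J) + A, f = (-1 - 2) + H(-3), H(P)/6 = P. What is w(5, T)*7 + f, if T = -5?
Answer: -371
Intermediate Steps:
H(P) = 6*P
f = -21 (f = (-1 - 2) + 6*(-3) = -3 - 18 = -21)
w(A, J) = A + 6*J + A*J (w(A, J) = (A*J + 6*J) + A = (6*J + A*J) + A = A + 6*J + A*J)
w(5, T)*7 + f = (5 + 6*(-5) + 5*(-5))*7 - 21 = (5 - 30 - 25)*7 - 21 = -50*7 - 21 = -350 - 21 = -371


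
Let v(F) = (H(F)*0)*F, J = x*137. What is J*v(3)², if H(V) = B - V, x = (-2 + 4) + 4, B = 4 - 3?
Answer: 0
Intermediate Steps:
B = 1
x = 6 (x = 2 + 4 = 6)
H(V) = 1 - V
J = 822 (J = 6*137 = 822)
v(F) = 0 (v(F) = ((1 - F)*0)*F = 0*F = 0)
J*v(3)² = 822*0² = 822*0 = 0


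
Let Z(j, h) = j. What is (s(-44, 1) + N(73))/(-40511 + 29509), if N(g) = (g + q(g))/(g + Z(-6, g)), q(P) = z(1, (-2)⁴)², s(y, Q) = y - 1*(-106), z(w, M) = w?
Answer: -2114/368567 ≈ -0.0057357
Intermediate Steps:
s(y, Q) = 106 + y (s(y, Q) = y + 106 = 106 + y)
q(P) = 1 (q(P) = 1² = 1)
N(g) = (1 + g)/(-6 + g) (N(g) = (g + 1)/(g - 6) = (1 + g)/(-6 + g))
(s(-44, 1) + N(73))/(-40511 + 29509) = ((106 - 44) + (1 + 73)/(-6 + 73))/(-40511 + 29509) = (62 + 74/67)/(-11002) = (62 + (1/67)*74)*(-1/11002) = (62 + 74/67)*(-1/11002) = (4228/67)*(-1/11002) = -2114/368567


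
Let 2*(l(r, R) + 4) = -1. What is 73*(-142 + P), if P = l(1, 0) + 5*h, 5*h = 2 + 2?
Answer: -20805/2 ≈ -10403.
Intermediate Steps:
h = ⅘ (h = (2 + 2)/5 = (⅕)*4 = ⅘ ≈ 0.80000)
l(r, R) = -9/2 (l(r, R) = -4 + (½)*(-1) = -4 - ½ = -9/2)
P = -½ (P = -9/2 + 5*(⅘) = -9/2 + 4 = -½ ≈ -0.50000)
73*(-142 + P) = 73*(-142 - ½) = 73*(-285/2) = -20805/2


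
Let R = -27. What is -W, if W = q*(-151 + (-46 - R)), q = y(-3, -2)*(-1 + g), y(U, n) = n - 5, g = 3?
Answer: -2380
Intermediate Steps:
y(U, n) = -5 + n
q = -14 (q = (-5 - 2)*(-1 + 3) = -7*2 = -14)
W = 2380 (W = -14*(-151 + (-46 - 1*(-27))) = -14*(-151 + (-46 + 27)) = -14*(-151 - 19) = -14*(-170) = 2380)
-W = -1*2380 = -2380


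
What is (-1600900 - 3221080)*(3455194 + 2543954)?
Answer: -28927771673040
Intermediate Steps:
(-1600900 - 3221080)*(3455194 + 2543954) = -4821980*5999148 = -28927771673040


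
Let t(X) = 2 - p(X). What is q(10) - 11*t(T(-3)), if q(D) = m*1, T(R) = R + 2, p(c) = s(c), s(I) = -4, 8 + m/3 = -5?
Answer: -105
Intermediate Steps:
m = -39 (m = -24 + 3*(-5) = -24 - 15 = -39)
p(c) = -4
T(R) = 2 + R
t(X) = 6 (t(X) = 2 - 1*(-4) = 2 + 4 = 6)
q(D) = -39 (q(D) = -39*1 = -39)
q(10) - 11*t(T(-3)) = -39 - 11*6 = -39 - 66 = -105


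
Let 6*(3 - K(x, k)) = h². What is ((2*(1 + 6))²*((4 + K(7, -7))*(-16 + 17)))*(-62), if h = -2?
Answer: -230888/3 ≈ -76963.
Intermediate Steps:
K(x, k) = 7/3 (K(x, k) = 3 - ⅙*(-2)² = 3 - ⅙*4 = 3 - ⅔ = 7/3)
((2*(1 + 6))²*((4 + K(7, -7))*(-16 + 17)))*(-62) = ((2*(1 + 6))²*((4 + 7/3)*(-16 + 17)))*(-62) = ((2*7)²*((19/3)*1))*(-62) = (14²*(19/3))*(-62) = (196*(19/3))*(-62) = (3724/3)*(-62) = -230888/3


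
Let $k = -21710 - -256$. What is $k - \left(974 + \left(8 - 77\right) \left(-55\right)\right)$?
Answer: $-26223$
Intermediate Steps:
$k = -21454$ ($k = -21710 + 256 = -21454$)
$k - \left(974 + \left(8 - 77\right) \left(-55\right)\right) = -21454 - \left(974 + \left(8 - 77\right) \left(-55\right)\right) = -21454 - \left(974 - -3795\right) = -21454 - \left(974 + 3795\right) = -21454 - 4769 = -26223$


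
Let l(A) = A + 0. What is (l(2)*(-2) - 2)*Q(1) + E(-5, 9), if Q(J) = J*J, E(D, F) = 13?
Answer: 7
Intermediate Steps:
l(A) = A
Q(J) = J**2
(l(2)*(-2) - 2)*Q(1) + E(-5, 9) = (2*(-2) - 2)*1**2 + 13 = (-4 - 2)*1 + 13 = -6*1 + 13 = -6 + 13 = 7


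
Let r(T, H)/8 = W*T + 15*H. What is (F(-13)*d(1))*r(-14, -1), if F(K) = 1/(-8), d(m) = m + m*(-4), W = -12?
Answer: 459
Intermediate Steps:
d(m) = -3*m (d(m) = m - 4*m = -3*m)
r(T, H) = -96*T + 120*H (r(T, H) = 8*(-12*T + 15*H) = -96*T + 120*H)
F(K) = -⅛
(F(-13)*d(1))*r(-14, -1) = (-(-3)/8)*(-96*(-14) + 120*(-1)) = (-⅛*(-3))*(1344 - 120) = (3/8)*1224 = 459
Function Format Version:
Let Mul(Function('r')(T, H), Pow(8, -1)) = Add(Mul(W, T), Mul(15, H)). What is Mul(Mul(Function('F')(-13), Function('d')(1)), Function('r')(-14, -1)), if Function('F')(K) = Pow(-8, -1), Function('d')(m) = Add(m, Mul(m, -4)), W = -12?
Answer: 459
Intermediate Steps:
Function('d')(m) = Mul(-3, m) (Function('d')(m) = Add(m, Mul(-4, m)) = Mul(-3, m))
Function('r')(T, H) = Add(Mul(-96, T), Mul(120, H)) (Function('r')(T, H) = Mul(8, Add(Mul(-12, T), Mul(15, H))) = Add(Mul(-96, T), Mul(120, H)))
Function('F')(K) = Rational(-1, 8)
Mul(Mul(Function('F')(-13), Function('d')(1)), Function('r')(-14, -1)) = Mul(Mul(Rational(-1, 8), Mul(-3, 1)), Add(Mul(-96, -14), Mul(120, -1))) = Mul(Mul(Rational(-1, 8), -3), Add(1344, -120)) = Mul(Rational(3, 8), 1224) = 459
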